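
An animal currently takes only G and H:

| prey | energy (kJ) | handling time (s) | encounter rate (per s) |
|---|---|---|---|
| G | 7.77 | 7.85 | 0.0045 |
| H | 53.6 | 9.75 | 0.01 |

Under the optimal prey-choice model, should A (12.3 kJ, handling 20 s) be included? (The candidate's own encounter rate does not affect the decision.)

Yes

Intake rate on the current diet: R = (0.0045×7.77 + 0.01×53.6) / (1 + 0.0045×7.85 + 0.01×9.75) = 0.571/1.133 = 0.504 kJ/s.
A: E/h = 12.3/20 = 0.615 kJ/s.
0.615 > 0.504, so adding A raises the average — include it.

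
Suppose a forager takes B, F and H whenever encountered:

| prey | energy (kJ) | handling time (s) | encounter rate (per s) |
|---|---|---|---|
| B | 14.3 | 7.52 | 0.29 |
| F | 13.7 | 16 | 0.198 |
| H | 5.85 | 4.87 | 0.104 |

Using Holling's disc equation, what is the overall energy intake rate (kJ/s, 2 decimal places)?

1.09 kJ/s

R = Σλ_iE_i / (1 + Σλ_ih_i)
Numerator: 0.29×14.3 + 0.198×13.7 + 0.104×5.85 = 7.468
Denominator: 1 + 0.29×7.52 + 0.198×16 + 0.104×4.87 = 6.855
R = 7.468/6.855 = 1.089 kJ/s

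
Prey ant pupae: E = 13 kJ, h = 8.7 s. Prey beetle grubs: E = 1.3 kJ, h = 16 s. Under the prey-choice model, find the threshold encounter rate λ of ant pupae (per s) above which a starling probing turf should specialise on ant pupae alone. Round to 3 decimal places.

0.007 per s

Drop beetle grubs once their profitability E₂/h₂ falls below the rate achievable on ant pupae alone: E₂/h₂ = λE₁/(1 + λh₁).
Solve for λ: λE₁h₂ = E₂(1 + λh₁) → λ(E₁h₂ − E₂h₁) = E₂ → λ = E₂/(E₁h₂ − E₂h₁).
λ = 1.3/(13×16 − 1.3×8.7) = 1.3/196.7 = 0.006609 per s.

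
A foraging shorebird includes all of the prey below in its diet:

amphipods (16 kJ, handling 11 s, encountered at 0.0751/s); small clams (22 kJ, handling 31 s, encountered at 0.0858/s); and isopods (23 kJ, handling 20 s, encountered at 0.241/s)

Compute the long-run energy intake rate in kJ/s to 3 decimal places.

Energy encountered per unit search time: 0.0751×16 + 0.0858×22 + 0.241×23 = 8.632 kJ/s.
Handling time per unit search time: 0.0751×11 + 0.0858×31 + 0.241×20 = 8.306.
Rate = 8.632/(1 + 8.306) = 0.9276 kJ/s.

0.928 kJ/s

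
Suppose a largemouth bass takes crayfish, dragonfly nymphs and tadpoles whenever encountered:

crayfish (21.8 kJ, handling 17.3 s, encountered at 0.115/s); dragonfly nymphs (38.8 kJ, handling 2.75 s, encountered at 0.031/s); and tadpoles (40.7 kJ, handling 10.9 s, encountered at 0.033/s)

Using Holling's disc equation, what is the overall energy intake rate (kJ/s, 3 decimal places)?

1.471 kJ/s

R = Σλ_iE_i / (1 + Σλ_ih_i)
Numerator: 0.115×21.8 + 0.031×38.8 + 0.033×40.7 = 5.053
Denominator: 1 + 0.115×17.3 + 0.031×2.75 + 0.033×10.9 = 3.434
R = 5.053/3.434 = 1.471 kJ/s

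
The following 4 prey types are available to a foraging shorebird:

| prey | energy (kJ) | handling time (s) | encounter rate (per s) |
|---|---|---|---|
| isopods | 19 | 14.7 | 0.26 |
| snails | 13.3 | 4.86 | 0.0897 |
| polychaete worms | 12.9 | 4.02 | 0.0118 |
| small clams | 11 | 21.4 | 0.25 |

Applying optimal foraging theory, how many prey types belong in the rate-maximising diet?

E/h in descending order: polychaete worms 3.21, snails 2.74, isopods 1.29, small clams 0.514 kJ/s. The optimal diet is the largest prefix of this list for which every included type satisfies E_i/h_i > R on the types above it.
Rate on top 1: 0.1453. snails: 2.74 > 0.1453 → include.
Rate on top 2: 0.9069. isopods: 1.29 > 0.9069 → include.
Rate on top 3: 1.185. small clams: 0.514 < 1.185 → exclude; stop.
Optimal diet: polychaete worms, snails, isopods — 3 of 4 types.

3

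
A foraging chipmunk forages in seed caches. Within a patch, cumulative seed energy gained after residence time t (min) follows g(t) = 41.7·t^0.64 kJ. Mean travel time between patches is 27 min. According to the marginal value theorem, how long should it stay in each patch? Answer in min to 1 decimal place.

48.0 min

By the marginal value theorem, leave when the instantaneous gain rate g'(t) equals the habitat-wide average g(t)/(T + t).
g'(t) = 0.64·41.7·t^-0.36. Setting 0.64·41.7·t^-0.36 = 41.7·t^0.64/(27+t) gives 0.64(27+t) = t, so 0.36·t = 0.64×27.
t* = 0.64×27/0.36 = 48 min.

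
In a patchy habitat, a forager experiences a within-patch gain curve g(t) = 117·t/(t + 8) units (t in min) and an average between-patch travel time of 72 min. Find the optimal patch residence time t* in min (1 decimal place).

Optimal t* satisfies g'(t*) = g(t*)/(T + t*).
g'(t) = 117·8/(t + 8)². Setting 117·8/(t+8)² = 117t/[(t+8)(72+t)] gives 8(72+t) = t(t+8), so t² = 8×72 = 576.
t* = √576 = 24 min.

24.0 min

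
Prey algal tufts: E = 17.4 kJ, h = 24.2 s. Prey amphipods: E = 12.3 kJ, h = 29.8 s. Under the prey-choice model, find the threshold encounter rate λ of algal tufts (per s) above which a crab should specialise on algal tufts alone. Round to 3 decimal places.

At the threshold, the rate on algal tufts alone equals the profitability of amphipods: λ·17.4/(1 + λ·24.2) = 12.3/29.8 = 0.4128.
Rearranging, λ(17.4 − 0.4128×24.2) = 0.4128, so λ = 0.4128/7.411 = 0.05569 per s.

0.056 per s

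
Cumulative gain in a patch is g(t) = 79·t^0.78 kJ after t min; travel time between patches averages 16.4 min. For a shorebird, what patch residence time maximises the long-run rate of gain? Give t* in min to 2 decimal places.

By the marginal value theorem, leave when the instantaneous gain rate g'(t) equals the habitat-wide average g(t)/(T + t).
g'(t) = 0.78·79·t^-0.22. Setting 0.78·79·t^-0.22 = 79·t^0.78/(16.4+t) gives 0.78(16.4+t) = t, so 0.22·t = 0.78×16.4.
t* = 0.78×16.4/0.22 = 58.15 min.

58.15 min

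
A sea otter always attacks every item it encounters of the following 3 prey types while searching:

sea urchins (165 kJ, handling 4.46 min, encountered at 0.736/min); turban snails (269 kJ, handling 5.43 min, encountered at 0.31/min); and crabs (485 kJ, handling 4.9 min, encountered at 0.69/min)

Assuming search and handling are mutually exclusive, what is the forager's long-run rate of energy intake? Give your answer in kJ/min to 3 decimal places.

R = Σλ_iE_i / (1 + Σλ_ih_i)
Numerator: 0.736×165 + 0.31×269 + 0.69×485 = 539.5
Denominator: 1 + 0.736×4.46 + 0.31×5.43 + 0.69×4.9 = 9.347
R = 539.5/9.347 = 57.72 kJ/min

57.718 kJ/min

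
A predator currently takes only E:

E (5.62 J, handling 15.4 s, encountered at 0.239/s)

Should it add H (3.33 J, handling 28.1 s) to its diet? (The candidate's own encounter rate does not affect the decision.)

No

Current rate: (0.239×5.62)/(1 + 0.239×15.4) = 0.287 J/s.
H: E/h = 3.33/28.1 = 0.1185 J/s.
Since 0.1185 < R, time spent handling H is better spent searching.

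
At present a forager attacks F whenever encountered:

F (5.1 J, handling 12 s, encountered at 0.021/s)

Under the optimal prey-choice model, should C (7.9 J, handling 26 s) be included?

Yes

Current rate: (0.021×5.1)/(1 + 0.021×12) = 0.08554 J/s.
C: E/h = 7.9/26 = 0.3038 J/s.
0.3038 > 0.08554, so adding C raises the average — include it.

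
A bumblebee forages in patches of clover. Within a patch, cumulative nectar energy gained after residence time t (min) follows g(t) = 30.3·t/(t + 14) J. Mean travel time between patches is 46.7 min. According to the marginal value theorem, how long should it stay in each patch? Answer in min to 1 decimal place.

Maximise g(t)/(T+t): set derivative to zero → g'(t)(T+t) = g(t).
g'(t) = 30.3·14/(t + 14)². Setting 30.3·14/(t+14)² = 30.3t/[(t+14)(46.7+t)] gives 14(46.7+t) = t(t+14), so t² = 14×46.7 = 653.8.
t* = √653.8 = 25.57 min.

25.6 min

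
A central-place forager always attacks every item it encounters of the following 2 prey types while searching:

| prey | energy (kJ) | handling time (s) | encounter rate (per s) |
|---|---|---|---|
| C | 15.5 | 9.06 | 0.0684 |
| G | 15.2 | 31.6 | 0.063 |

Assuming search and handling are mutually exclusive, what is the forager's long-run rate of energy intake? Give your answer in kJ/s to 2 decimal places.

Energy encountered per unit search time: 0.0684×15.5 + 0.063×15.2 = 2.018 kJ/s.
Handling time per unit search time: 0.0684×9.06 + 0.063×31.6 = 2.611.
Rate = 2.018/(1 + 2.611) = 0.5589 kJ/s.

0.56 kJ/s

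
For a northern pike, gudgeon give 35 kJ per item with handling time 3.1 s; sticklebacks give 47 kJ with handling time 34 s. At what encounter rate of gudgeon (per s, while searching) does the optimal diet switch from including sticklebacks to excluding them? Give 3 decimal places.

At the threshold, the rate on gudgeon alone equals the profitability of sticklebacks: λ·35/(1 + λ·3.1) = 47/34 = 1.382.
Rearranging, λ(35 − 1.382×3.1) = 1.382, so λ = 1.382/30.71 = 0.04501 per s.

0.045 per s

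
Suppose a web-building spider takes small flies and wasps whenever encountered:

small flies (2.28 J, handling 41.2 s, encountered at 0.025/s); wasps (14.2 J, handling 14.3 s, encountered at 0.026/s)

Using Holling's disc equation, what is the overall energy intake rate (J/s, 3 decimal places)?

0.177 J/s

R = (0.025×2.28 + 0.026×14.2) / (1 + 0.025×41.2 + 0.026×14.3) = 0.4262/2.402 = 0.1775 J/s.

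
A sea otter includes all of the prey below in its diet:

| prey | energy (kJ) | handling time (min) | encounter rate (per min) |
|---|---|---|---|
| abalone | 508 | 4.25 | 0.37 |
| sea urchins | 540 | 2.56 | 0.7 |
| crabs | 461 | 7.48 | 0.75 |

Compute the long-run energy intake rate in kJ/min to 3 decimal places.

91.404 kJ/min

Energy encountered per unit search time: 0.37×508 + 0.7×540 + 0.75×461 = 911.7 kJ/min.
Handling time per unit search time: 0.37×4.25 + 0.7×2.56 + 0.75×7.48 = 8.975.
Rate = 911.7/(1 + 8.975) = 91.4 kJ/min.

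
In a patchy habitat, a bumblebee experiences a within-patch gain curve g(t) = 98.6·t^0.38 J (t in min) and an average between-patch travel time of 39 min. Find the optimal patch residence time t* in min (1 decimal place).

23.9 min

Maximise g(t)/(T+t): set derivative to zero → g'(t)(T+t) = g(t).
g'(t) = 0.38·98.6·t^-0.62. Setting 0.38·98.6·t^-0.62 = 98.6·t^0.38/(39+t) gives 0.38(39+t) = t, so 0.62·t = 0.38×39.
t* = 0.38×39/0.62 = 23.9 min.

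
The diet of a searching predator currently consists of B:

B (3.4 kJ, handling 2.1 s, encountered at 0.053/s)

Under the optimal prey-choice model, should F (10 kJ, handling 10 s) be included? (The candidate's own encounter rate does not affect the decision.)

Yes

Current rate: (0.053×3.4)/(1 + 0.053×2.1) = 0.1622 kJ/s.
F: E/h = 10/10 = 1 kJ/s.
1 > 0.1622, so adding F raises the average — include it.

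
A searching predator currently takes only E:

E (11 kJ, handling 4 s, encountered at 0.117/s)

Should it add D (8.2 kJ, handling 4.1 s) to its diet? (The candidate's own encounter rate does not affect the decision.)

Yes

On E alone, R = ΣλE/(1+Σλh) = 1.287/1.468 = 0.8767 kJ/s.
D: E/h = 8.2/4.1 = 2 kJ/s.
Since 2 > R, including D increases the long-run rate.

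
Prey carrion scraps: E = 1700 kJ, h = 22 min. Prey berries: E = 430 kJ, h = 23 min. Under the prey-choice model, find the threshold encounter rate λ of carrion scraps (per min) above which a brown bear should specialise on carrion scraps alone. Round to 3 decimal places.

The zero-one rule: include berries iff E₂/h₂ > λE₁/(1+λh₁). Equality gives the switch point.
λE₁h₂ = E₂ + λE₂h₁ ⇒ λ = E₂/(E₁h₂ − E₂h₁) = 430/(3.91e+04 − 9460) = 0.01451 per min.

0.015 per min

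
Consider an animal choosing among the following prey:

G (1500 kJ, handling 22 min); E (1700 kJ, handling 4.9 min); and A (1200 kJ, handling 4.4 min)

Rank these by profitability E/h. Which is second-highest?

A

Profitability E/h (kJ/min): G = 1500/22 = 68.2, E = 1700/4.9 = 347, A = 1200/4.4 = 273.
Ranked: E > A > G.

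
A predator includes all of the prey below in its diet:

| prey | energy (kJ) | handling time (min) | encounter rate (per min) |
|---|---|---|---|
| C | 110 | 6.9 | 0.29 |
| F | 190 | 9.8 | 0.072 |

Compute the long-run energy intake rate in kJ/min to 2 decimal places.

R = Σλ_iE_i / (1 + Σλ_ih_i)
Numerator: 0.29×110 + 0.072×190 = 45.58
Denominator: 1 + 0.29×6.9 + 0.072×9.8 = 3.707
R = 45.58/3.707 = 12.3 kJ/min

12.30 kJ/min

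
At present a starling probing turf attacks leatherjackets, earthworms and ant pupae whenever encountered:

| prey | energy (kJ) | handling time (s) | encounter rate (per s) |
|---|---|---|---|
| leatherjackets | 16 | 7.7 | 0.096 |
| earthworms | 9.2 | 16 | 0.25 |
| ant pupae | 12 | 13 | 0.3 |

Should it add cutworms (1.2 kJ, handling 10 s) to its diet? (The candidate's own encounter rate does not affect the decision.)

No

Intake rate on the current diet: R = (0.096×16 + 0.25×9.2 + 0.3×12) / (1 + 0.096×7.7 + 0.25×16 + 0.3×13) = 7.436/9.639 = 0.7714 kJ/s.
cutworms: E/h = 1.2/10 = 0.12 kJ/s.
0.12 < 0.7714, so adding cutworms would lower the average — exclude it.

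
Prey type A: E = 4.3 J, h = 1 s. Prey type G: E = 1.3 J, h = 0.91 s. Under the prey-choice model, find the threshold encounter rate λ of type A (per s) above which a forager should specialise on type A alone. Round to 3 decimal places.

0.498 per s

The zero-one rule: include type G iff E₂/h₂ > λE₁/(1+λh₁). Equality gives the switch point.
λE₁h₂ = E₂ + λE₂h₁ ⇒ λ = E₂/(E₁h₂ − E₂h₁) = 1.3/(3.913 − 1.3) = 0.4975 per s.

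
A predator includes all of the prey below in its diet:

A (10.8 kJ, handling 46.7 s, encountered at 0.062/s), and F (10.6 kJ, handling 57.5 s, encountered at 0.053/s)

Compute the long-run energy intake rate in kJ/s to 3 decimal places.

0.177 kJ/s

R = Σλ_iE_i / (1 + Σλ_ih_i)
Numerator: 0.062×10.8 + 0.053×10.6 = 1.231
Denominator: 1 + 0.062×46.7 + 0.053×57.5 = 6.943
R = 1.231/6.943 = 0.1774 kJ/s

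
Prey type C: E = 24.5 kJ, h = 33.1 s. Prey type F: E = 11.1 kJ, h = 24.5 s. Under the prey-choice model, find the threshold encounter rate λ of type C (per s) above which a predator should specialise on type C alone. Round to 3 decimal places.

0.048 per s

The zero-one rule: include type F iff E₂/h₂ > λE₁/(1+λh₁). Equality gives the switch point.
λE₁h₂ = E₂ + λE₂h₁ ⇒ λ = E₂/(E₁h₂ − E₂h₁) = 11.1/(600.2 − 367.4) = 0.04767 per s.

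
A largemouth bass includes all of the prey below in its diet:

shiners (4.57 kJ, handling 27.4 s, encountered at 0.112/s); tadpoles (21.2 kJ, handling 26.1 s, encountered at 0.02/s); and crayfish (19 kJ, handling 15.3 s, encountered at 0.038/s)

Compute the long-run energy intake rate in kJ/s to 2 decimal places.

R = (0.112×4.57 + 0.02×21.2 + 0.038×19) / (1 + 0.112×27.4 + 0.02×26.1 + 0.038×15.3) = 1.658/5.172 = 0.3205 kJ/s.

0.32 kJ/s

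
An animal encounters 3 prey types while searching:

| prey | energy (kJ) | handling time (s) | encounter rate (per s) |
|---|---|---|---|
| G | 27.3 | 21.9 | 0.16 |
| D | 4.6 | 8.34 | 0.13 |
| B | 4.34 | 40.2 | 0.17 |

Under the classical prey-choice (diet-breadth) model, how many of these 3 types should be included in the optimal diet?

E/h in descending order: G 1.25, D 0.552, B 0.108 kJ/s. The optimal diet is the largest prefix of this list for which every included type satisfies E_i/h_i > R on the types above it.
Rate on top 1: 0.9698. D: 0.552 < 0.9698 → exclude; stop.
Optimal diet: G — 1 of 3 types.

1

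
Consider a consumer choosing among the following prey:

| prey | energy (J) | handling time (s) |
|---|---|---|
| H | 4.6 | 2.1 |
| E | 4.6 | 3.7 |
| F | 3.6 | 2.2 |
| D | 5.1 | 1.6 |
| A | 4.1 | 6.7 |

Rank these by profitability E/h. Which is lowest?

Profitability E/h (J/s): H = 4.6/2.1 = 2.19, E = 4.6/3.7 = 1.24, F = 3.6/2.2 = 1.64, D = 5.1/1.6 = 3.19, A = 4.1/6.7 = 0.612.
Ranked: D > H > F > E > A.

A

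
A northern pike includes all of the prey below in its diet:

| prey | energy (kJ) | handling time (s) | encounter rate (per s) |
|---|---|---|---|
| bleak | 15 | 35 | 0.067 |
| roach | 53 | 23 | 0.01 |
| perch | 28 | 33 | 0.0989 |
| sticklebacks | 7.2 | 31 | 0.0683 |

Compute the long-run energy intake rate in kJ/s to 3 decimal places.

R = (0.067×15 + 0.01×53 + 0.0989×28 + 0.0683×7.2) / (1 + 0.067×35 + 0.01×23 + 0.0989×33 + 0.0683×31) = 4.796/8.956 = 0.5355 kJ/s.

0.536 kJ/s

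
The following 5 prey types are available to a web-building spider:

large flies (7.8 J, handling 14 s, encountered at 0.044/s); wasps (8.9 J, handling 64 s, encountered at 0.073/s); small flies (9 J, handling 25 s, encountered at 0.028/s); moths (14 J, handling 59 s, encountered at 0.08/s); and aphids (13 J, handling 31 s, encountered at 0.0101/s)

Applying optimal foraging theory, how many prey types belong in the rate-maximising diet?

3

Profitabilities (E/h, J/s): large flies 0.557, aphids 0.419, small flies 0.36, moths 0.237, wasps 0.139. Add prey in this order while the next type's profitability exceeds the intake rate on those already taken.
Rate on top 1: 0.2124. aphids: 0.419 > 0.2124 → include.
Rate on top 2: 0.246. small flies: 0.36 > 0.246 → include.
Rate on top 3: 0.2763. moths: 0.237 < 0.2763 → exclude; stop.
Optimal diet: large flies, aphids, small flies — 3 of 5 types.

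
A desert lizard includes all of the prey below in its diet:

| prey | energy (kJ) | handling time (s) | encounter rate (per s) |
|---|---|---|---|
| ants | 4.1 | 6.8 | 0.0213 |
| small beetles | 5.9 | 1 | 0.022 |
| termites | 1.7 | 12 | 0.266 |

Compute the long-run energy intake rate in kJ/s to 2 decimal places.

0.15 kJ/s

Energy encountered per unit search time: 0.0213×4.1 + 0.022×5.9 + 0.266×1.7 = 0.6693 kJ/s.
Handling time per unit search time: 0.0213×6.8 + 0.022×1 + 0.266×12 = 3.359.
Rate = 0.6693/(1 + 3.359) = 0.1536 kJ/s.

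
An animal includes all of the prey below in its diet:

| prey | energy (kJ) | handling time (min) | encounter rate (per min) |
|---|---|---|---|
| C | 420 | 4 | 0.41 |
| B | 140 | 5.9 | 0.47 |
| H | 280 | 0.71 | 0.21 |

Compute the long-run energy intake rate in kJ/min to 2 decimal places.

53.36 kJ/min

R = Σλ_iE_i / (1 + Σλ_ih_i)
Numerator: 0.41×420 + 0.47×140 + 0.21×280 = 296.8
Denominator: 1 + 0.41×4 + 0.47×5.9 + 0.21×0.71 = 5.562
R = 296.8/5.562 = 53.36 kJ/min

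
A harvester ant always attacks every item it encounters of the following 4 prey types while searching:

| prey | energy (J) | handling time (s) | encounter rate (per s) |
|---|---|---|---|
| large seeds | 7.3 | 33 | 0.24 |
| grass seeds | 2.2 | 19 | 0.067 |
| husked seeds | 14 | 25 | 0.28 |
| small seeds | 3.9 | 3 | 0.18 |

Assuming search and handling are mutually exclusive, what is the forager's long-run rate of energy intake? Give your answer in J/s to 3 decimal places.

Energy encountered per unit search time: 0.24×7.3 + 0.067×2.2 + 0.28×14 + 0.18×3.9 = 6.521 J/s.
Handling time per unit search time: 0.24×33 + 0.067×19 + 0.28×25 + 0.18×3 = 16.73.
Rate = 6.521/(1 + 16.73) = 0.3678 J/s.

0.368 J/s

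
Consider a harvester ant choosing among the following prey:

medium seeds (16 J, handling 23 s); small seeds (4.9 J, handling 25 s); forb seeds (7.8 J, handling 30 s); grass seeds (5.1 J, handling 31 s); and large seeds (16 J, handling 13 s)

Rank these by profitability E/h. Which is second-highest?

Profitability E/h (J/s): medium seeds = 16/23 = 0.696, small seeds = 4.9/25 = 0.196, forb seeds = 7.8/30 = 0.26, grass seeds = 5.1/31 = 0.165, large seeds = 16/13 = 1.23.
Ranked: large seeds > medium seeds > forb seeds > small seeds > grass seeds.

medium seeds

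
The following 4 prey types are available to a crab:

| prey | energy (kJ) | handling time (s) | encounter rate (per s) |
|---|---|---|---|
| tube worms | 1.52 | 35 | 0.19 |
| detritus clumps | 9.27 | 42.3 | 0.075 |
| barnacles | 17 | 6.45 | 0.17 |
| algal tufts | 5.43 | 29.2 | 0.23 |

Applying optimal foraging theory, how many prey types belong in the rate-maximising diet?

1

Profitabilities (E/h, kJ/s): barnacles 2.64, detritus clumps 0.219, algal tufts 0.186, tube worms 0.0434. Add prey in this order while the next type's profitability exceeds the intake rate on those already taken.
Rate on top 1: 1.378. detritus clumps: 0.219 < 1.378 → exclude; stop.
Optimal diet: barnacles — 1 of 4 types.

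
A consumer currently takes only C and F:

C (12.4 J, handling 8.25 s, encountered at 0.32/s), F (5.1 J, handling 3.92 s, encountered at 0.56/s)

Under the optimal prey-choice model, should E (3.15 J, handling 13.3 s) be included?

No

On C and F alone, R = ΣλE/(1+Σλh) = 6.824/5.835 = 1.169 J/s.
E: E/h = 3.15/13.3 = 0.2368 J/s.
0.2368 < 1.169, so adding E would lower the average — exclude it.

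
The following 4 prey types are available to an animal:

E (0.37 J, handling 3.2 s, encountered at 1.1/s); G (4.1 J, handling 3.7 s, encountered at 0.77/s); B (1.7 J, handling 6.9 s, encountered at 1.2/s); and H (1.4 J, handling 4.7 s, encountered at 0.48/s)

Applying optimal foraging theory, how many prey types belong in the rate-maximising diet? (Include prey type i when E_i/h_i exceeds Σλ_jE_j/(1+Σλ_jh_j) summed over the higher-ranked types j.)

1

E/h in descending order: G 1.11, H 0.298, B 0.246, E 0.116 J/s. The optimal diet is the largest prefix of this list for which every included type satisfies E_i/h_i > R on the types above it.
Rate on top 1: 0.8202. H: 0.298 < 0.8202 → exclude; stop.
Optimal diet: G — 1 of 4 types.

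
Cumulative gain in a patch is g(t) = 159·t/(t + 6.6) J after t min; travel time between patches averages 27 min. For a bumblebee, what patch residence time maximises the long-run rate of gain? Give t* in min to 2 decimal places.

13.35 min

By the marginal value theorem, leave when the instantaneous gain rate g'(t) equals the habitat-wide average g(t)/(T + t).
g'(t) = 159·6.6/(t + 6.6)². Setting 159·6.6/(t+6.6)² = 159t/[(t+6.6)(27+t)] gives 6.6(27+t) = t(t+6.6), so t² = 6.6×27 = 178.2.
t* = √178.2 = 13.35 min.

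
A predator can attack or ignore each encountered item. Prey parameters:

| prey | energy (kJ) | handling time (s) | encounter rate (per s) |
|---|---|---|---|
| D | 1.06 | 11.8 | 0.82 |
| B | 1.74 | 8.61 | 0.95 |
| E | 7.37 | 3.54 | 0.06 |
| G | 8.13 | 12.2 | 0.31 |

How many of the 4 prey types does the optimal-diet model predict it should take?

Profitabilities (E/h, kJ/s): E 2.08, G 0.666, B 0.202, D 0.0898. Add prey in this order while the next type's profitability exceeds the intake rate on those already taken.
Rate on top 1: 0.3647. G: 0.666 > 0.3647 → include.
Rate on top 2: 0.5932. B: 0.202 < 0.5932 → exclude; stop.
Optimal diet: E, G — 2 of 4 types.

2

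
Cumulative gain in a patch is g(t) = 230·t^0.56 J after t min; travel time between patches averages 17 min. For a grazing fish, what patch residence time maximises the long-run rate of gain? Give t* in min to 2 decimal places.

By the marginal value theorem, leave when the instantaneous gain rate g'(t) equals the habitat-wide average g(t)/(T + t).
g'(t) = 0.56·230·t^-0.44. Setting 0.56·230·t^-0.44 = 230·t^0.56/(17+t) gives 0.56(17+t) = t, so 0.44·t = 0.56×17.
t* = 0.56×17/0.44 = 21.64 min.

21.64 min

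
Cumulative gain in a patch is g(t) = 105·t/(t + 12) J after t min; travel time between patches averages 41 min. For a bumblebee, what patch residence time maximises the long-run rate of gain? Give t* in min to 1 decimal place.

22.2 min

Maximise g(t)/(T+t): set derivative to zero → g'(t)(T+t) = g(t).
g'(t) = 105·12/(t + 12)². Setting 105·12/(t+12)² = 105t/[(t+12)(41+t)] gives 12(41+t) = t(t+12), so t² = 12×41 = 492.
t* = √492 = 22.18 min.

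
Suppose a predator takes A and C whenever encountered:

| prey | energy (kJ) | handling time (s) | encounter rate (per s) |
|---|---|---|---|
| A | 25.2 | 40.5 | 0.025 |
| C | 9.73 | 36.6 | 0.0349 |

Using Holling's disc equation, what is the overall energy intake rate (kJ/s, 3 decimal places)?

0.295 kJ/s

Energy encountered per unit search time: 0.025×25.2 + 0.0349×9.73 = 0.9696 kJ/s.
Handling time per unit search time: 0.025×40.5 + 0.0349×36.6 = 2.29.
Rate = 0.9696/(1 + 2.29) = 0.2947 kJ/s.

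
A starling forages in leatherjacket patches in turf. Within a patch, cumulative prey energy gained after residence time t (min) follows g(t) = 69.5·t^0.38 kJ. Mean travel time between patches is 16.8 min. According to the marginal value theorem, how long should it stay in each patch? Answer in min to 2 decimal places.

10.30 min

Optimal t* satisfies g'(t*) = g(t*)/(T + t*).
g'(t) = 0.38·69.5·t^-0.62. Setting 0.38·69.5·t^-0.62 = 69.5·t^0.38/(16.8+t) gives 0.38(16.8+t) = t, so 0.62·t = 0.38×16.8.
t* = 0.38×16.8/0.62 = 10.3 min.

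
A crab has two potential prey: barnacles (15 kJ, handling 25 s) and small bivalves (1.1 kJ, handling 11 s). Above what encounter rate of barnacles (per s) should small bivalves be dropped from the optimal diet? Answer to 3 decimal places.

0.008 per s

The zero-one rule: include small bivalves iff E₂/h₂ > λE₁/(1+λh₁). Equality gives the switch point.
λE₁h₂ = E₂ + λE₂h₁ ⇒ λ = E₂/(E₁h₂ − E₂h₁) = 1.1/(165 − 27.5) = 0.008 per s.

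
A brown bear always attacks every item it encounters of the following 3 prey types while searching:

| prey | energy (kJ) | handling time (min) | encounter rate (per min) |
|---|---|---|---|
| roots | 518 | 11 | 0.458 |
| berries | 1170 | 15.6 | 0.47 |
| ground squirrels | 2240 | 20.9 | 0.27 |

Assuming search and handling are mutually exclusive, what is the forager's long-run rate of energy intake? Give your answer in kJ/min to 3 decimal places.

R = (0.458×518 + 0.47×1170 + 0.27×2240) / (1 + 0.458×11 + 0.47×15.6 + 0.27×20.9) = 1392/19.01 = 73.21 kJ/min.

73.210 kJ/min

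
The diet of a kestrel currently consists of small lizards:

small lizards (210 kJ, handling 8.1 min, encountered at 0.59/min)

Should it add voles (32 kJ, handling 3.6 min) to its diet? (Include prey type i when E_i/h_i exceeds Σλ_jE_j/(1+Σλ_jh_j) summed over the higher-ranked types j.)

No

Intake rate on the current diet: R = (0.59×210) / (1 + 0.59×8.1) = 123.9/5.779 = 21.44 kJ/min.
voles: E/h = 32/3.6 = 8.889 kJ/min.
8.889 < 21.44, so adding voles would lower the average — exclude it.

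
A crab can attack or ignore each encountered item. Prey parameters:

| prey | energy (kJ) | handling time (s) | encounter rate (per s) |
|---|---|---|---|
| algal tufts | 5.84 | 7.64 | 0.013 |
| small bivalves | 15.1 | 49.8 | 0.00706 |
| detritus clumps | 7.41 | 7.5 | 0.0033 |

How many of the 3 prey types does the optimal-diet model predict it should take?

3

Profitabilities (E/h, kJ/s): detritus clumps 0.988, algal tufts 0.764, small bivalves 0.303. Add prey in this order while the next type's profitability exceeds the intake rate on those already taken.
Rate on top 1: 0.02386. algal tufts: 0.764 > 0.02386 → include.
Rate on top 2: 0.08929. small bivalves: 0.303 > 0.08929 → include.
Optimal diet: detritus clumps, algal tufts, small bivalves — 3 of 3 types.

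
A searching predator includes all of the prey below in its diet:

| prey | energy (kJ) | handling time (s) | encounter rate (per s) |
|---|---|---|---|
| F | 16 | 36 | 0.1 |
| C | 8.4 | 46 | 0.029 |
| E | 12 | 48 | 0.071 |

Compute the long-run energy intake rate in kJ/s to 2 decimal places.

Energy encountered per unit search time: 0.1×16 + 0.029×8.4 + 0.071×12 = 2.696 kJ/s.
Handling time per unit search time: 0.1×36 + 0.029×46 + 0.071×48 = 8.342.
Rate = 2.696/(1 + 8.342) = 0.2885 kJ/s.

0.29 kJ/s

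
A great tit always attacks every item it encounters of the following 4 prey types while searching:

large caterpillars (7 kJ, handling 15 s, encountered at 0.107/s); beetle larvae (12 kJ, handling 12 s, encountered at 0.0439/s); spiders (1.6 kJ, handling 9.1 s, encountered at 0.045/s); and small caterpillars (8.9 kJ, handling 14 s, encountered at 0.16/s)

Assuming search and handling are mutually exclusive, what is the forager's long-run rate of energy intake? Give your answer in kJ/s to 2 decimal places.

0.48 kJ/s

Energy encountered per unit search time: 0.107×7 + 0.0439×12 + 0.045×1.6 + 0.16×8.9 = 2.772 kJ/s.
Handling time per unit search time: 0.107×15 + 0.0439×12 + 0.045×9.1 + 0.16×14 = 4.781.
Rate = 2.772/(1 + 4.781) = 0.4794 kJ/s.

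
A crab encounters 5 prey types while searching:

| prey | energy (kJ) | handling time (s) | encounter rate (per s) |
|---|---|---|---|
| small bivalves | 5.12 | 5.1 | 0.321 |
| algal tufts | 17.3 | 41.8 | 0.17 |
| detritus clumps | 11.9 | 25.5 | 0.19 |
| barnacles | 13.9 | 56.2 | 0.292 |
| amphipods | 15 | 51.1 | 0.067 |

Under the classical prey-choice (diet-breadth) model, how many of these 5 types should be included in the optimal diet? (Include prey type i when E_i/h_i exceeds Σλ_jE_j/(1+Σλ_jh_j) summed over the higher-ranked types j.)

1

E/h in descending order: small bivalves 1, detritus clumps 0.467, algal tufts 0.414, amphipods 0.294, barnacles 0.247 kJ/s. The optimal diet is the largest prefix of this list for which every included type satisfies E_i/h_i > R on the types above it.
Rate on top 1: 0.6232. detritus clumps: 0.467 < 0.6232 → exclude; stop.
Optimal diet: small bivalves — 1 of 5 types.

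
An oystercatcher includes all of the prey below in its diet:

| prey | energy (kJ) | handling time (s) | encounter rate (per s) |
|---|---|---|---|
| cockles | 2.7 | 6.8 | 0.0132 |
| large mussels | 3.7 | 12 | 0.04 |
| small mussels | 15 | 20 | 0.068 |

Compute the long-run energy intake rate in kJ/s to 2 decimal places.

0.41 kJ/s

R = Σλ_iE_i / (1 + Σλ_ih_i)
Numerator: 0.0132×2.7 + 0.04×3.7 + 0.068×15 = 1.204
Denominator: 1 + 0.0132×6.8 + 0.04×12 + 0.068×20 = 2.93
R = 1.204/2.93 = 0.4108 kJ/s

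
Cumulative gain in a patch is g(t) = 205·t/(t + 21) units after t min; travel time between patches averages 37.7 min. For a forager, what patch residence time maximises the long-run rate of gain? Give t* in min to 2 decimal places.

Optimal t* satisfies g'(t*) = g(t*)/(T + t*).
g'(t) = 205·21/(t + 21)². Setting 205·21/(t+21)² = 205t/[(t+21)(37.7+t)] gives 21(37.7+t) = t(t+21), so t² = 21×37.7 = 791.7.
t* = √791.7 = 28.14 min.

28.14 min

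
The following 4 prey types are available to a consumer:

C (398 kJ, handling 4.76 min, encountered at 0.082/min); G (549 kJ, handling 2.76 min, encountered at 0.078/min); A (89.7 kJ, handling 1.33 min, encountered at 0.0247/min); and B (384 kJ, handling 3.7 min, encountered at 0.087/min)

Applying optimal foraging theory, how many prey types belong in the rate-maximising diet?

E/h in descending order: G 199, B 104, C 83.6, A 67.4 kJ/min. The optimal diet is the largest prefix of this list for which every included type satisfies E_i/h_i > R on the types above it.
Rate on top 1: 35.24. B: 104 > 35.24 → include.
Rate on top 2: 49.59. C: 83.6 > 49.59 → include.
Rate on top 3: 56.48. A: 67.4 > 56.48 → include.
Optimal diet: G, B, C, A — 4 of 4 types.

4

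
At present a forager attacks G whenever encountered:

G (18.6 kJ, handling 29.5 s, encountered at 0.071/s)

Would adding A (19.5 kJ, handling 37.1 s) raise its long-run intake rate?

Current rate: (0.071×18.6)/(1 + 0.071×29.5) = 0.4268 kJ/s.
A: E/h = 19.5/37.1 = 0.5256 kJ/s.
Since 0.5256 > R, including A increases the long-run rate.

Yes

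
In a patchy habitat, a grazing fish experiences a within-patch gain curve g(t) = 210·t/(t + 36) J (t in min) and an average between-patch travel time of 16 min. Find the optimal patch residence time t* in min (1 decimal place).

By the marginal value theorem, leave when the instantaneous gain rate g'(t) equals the habitat-wide average g(t)/(T + t).
g'(t) = 210·36/(t + 36)². Setting 210·36/(t+36)² = 210t/[(t+36)(16+t)] gives 36(16+t) = t(t+36), so t² = 36×16 = 576.
t* = √576 = 24 min.

24.0 min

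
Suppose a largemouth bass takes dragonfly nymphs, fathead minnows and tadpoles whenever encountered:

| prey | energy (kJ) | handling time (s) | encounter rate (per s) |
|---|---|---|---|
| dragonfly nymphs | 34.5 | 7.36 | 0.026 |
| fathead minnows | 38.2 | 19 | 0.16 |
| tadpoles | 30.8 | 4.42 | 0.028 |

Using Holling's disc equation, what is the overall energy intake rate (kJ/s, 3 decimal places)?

R = (0.026×34.5 + 0.16×38.2 + 0.028×30.8) / (1 + 0.026×7.36 + 0.16×19 + 0.028×4.42) = 7.871/4.355 = 1.807 kJ/s.

1.807 kJ/s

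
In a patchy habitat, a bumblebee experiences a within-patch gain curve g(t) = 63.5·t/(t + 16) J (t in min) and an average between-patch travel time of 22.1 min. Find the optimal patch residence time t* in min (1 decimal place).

Maximise g(t)/(T+t): set derivative to zero → g'(t)(T+t) = g(t).
g'(t) = 63.5·16/(t + 16)². Setting 63.5·16/(t+16)² = 63.5t/[(t+16)(22.1+t)] gives 16(22.1+t) = t(t+16), so t² = 16×22.1 = 353.6.
t* = √353.6 = 18.8 min.

18.8 min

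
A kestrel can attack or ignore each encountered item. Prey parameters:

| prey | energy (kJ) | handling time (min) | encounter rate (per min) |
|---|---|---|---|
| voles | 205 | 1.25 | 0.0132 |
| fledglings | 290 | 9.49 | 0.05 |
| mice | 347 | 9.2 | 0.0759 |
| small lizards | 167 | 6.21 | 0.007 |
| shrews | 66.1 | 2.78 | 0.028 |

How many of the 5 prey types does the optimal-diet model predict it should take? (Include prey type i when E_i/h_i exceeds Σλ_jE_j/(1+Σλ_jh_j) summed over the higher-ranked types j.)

5

Profitabilities (E/h, kJ/min): voles 164, mice 37.7, fledglings 30.6, small lizards 26.9, shrews 23.8. Add prey in this order while the next type's profitability exceeds the intake rate on those already taken.
Rate on top 1: 2.662. mice: 37.7 > 2.662 → include.
Rate on top 2: 16.94. fledglings: 30.6 > 16.94 → include.
Rate on top 3: 19.89. small lizards: 26.9 > 19.89 → include.
Rate on top 4: 20.03. shrews: 23.8 > 20.03 → include.
Optimal diet: voles, mice, fledglings, small lizards, shrews — 5 of 5 types.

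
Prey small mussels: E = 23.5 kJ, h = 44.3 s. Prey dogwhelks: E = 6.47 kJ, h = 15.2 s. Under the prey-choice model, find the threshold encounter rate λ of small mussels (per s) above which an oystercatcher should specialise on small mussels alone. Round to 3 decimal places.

Drop dogwhelks once their profitability E₂/h₂ falls below the rate achievable on small mussels alone: E₂/h₂ = λE₁/(1 + λh₁).
Solve for λ: λE₁h₂ = E₂(1 + λh₁) → λ(E₁h₂ − E₂h₁) = E₂ → λ = E₂/(E₁h₂ − E₂h₁).
λ = 6.47/(23.5×15.2 − 6.47×44.3) = 6.47/70.58 = 0.09167 per s.

0.092 per s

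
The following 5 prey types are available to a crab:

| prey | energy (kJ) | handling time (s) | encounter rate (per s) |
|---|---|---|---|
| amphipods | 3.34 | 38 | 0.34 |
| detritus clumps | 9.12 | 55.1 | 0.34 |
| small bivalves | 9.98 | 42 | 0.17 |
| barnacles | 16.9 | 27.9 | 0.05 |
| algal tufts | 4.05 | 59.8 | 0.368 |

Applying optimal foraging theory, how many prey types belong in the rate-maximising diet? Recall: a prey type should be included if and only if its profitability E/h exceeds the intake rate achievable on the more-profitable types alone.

Rank by E/h (kJ/s): barnacles 0.606, small bivalves 0.238, detritus clumps 0.166, amphipods 0.0879, algal tufts 0.0677. Include each in turn until the next type's E/h falls below the running intake rate.
Rate on top 1: 0.3528. small bivalves: 0.238 < 0.3528 → exclude; stop.
Optimal diet: barnacles — 1 of 5 types.

1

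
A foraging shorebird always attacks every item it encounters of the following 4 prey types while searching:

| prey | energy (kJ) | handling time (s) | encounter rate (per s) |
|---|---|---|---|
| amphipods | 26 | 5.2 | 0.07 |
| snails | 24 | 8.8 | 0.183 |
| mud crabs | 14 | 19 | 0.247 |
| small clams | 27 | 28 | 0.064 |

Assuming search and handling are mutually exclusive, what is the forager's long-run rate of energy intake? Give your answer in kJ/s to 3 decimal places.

1.205 kJ/s

R = Σλ_iE_i / (1 + Σλ_ih_i)
Numerator: 0.07×26 + 0.183×24 + 0.247×14 + 0.064×27 = 11.4
Denominator: 1 + 0.07×5.2 + 0.183×8.8 + 0.247×19 + 0.064×28 = 9.459
R = 11.4/9.459 = 1.205 kJ/s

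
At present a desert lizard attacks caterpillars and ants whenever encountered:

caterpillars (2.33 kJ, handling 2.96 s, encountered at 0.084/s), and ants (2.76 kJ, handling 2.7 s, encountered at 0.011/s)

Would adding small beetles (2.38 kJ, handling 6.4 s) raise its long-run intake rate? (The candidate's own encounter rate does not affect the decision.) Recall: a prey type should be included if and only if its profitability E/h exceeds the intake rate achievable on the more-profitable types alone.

Current rate: (0.084×2.33 + 0.011×2.76)/(1 + 0.084×2.96 + 0.011×2.7) = 0.1769 kJ/s.
small beetles: E/h = 2.38/6.4 = 0.3719 kJ/s.
0.3719 > 0.1769, so adding small beetles raises the average — include it.

Yes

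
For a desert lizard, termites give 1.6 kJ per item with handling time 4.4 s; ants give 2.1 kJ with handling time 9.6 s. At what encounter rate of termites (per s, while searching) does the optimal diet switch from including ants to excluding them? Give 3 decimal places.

0.343 per s

At the threshold, the rate on termites alone equals the profitability of ants: λ·1.6/(1 + λ·4.4) = 2.1/9.6 = 0.2188.
Rearranging, λ(1.6 − 0.2188×4.4) = 0.2188, so λ = 0.2188/0.6375 = 0.3431 per s.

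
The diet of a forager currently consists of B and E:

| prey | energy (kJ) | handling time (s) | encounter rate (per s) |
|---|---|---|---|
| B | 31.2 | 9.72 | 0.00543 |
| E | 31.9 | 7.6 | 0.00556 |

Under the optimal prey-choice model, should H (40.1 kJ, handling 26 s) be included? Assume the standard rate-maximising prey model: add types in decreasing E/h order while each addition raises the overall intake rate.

On B and E alone, R = ΣλE/(1+Σλh) = 0.3468/1.095 = 0.3167 kJ/s.
Profitability of H: 40.1/26 = 1.542 kJ/s.
1.542 > 0.3167, so adding H raises the average — include it.

Yes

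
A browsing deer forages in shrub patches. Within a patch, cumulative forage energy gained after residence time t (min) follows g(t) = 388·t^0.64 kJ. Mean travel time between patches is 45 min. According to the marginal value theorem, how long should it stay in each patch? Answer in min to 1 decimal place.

By the marginal value theorem, leave when the instantaneous gain rate g'(t) equals the habitat-wide average g(t)/(T + t).
g'(t) = 0.64·388·t^-0.36. Setting 0.64·388·t^-0.36 = 388·t^0.64/(45+t) gives 0.64(45+t) = t, so 0.36·t = 0.64×45.
t* = 0.64×45/0.36 = 80 min.

80.0 min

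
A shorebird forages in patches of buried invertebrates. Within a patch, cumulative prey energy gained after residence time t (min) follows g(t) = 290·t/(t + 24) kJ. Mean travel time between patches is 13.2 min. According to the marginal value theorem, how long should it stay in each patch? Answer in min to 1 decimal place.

17.8 min

Maximise g(t)/(T+t): set derivative to zero → g'(t)(T+t) = g(t).
g'(t) = 290·24/(t + 24)². Setting 290·24/(t+24)² = 290t/[(t+24)(13.2+t)] gives 24(13.2+t) = t(t+24), so t² = 24×13.2 = 316.8.
t* = √316.8 = 17.8 min.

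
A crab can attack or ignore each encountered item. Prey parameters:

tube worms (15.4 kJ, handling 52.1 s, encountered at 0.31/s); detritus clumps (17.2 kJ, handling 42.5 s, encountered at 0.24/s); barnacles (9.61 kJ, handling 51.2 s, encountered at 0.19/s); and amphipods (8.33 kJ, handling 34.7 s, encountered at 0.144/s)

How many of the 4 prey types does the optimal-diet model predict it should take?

1

E/h in descending order: detritus clumps 0.405, tube worms 0.296, amphipods 0.24, barnacles 0.188 kJ/s. The optimal diet is the largest prefix of this list for which every included type satisfies E_i/h_i > R on the types above it.
Rate on top 1: 0.3686. tube worms: 0.296 < 0.3686 → exclude; stop.
Optimal diet: detritus clumps — 1 of 4 types.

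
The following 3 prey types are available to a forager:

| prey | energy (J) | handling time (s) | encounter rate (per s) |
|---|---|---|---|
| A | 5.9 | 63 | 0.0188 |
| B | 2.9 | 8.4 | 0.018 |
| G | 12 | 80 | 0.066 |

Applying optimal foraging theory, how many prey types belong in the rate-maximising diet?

E/h in descending order: B 0.345, G 0.15, A 0.0937 J/s. The optimal diet is the largest prefix of this list for which every included type satisfies E_i/h_i > R on the types above it.
Rate on top 1: 0.04534. G: 0.15 > 0.04534 → include.
Rate on top 2: 0.1313. A: 0.0937 < 0.1313 → exclude; stop.
Optimal diet: B, G — 2 of 3 types.

2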